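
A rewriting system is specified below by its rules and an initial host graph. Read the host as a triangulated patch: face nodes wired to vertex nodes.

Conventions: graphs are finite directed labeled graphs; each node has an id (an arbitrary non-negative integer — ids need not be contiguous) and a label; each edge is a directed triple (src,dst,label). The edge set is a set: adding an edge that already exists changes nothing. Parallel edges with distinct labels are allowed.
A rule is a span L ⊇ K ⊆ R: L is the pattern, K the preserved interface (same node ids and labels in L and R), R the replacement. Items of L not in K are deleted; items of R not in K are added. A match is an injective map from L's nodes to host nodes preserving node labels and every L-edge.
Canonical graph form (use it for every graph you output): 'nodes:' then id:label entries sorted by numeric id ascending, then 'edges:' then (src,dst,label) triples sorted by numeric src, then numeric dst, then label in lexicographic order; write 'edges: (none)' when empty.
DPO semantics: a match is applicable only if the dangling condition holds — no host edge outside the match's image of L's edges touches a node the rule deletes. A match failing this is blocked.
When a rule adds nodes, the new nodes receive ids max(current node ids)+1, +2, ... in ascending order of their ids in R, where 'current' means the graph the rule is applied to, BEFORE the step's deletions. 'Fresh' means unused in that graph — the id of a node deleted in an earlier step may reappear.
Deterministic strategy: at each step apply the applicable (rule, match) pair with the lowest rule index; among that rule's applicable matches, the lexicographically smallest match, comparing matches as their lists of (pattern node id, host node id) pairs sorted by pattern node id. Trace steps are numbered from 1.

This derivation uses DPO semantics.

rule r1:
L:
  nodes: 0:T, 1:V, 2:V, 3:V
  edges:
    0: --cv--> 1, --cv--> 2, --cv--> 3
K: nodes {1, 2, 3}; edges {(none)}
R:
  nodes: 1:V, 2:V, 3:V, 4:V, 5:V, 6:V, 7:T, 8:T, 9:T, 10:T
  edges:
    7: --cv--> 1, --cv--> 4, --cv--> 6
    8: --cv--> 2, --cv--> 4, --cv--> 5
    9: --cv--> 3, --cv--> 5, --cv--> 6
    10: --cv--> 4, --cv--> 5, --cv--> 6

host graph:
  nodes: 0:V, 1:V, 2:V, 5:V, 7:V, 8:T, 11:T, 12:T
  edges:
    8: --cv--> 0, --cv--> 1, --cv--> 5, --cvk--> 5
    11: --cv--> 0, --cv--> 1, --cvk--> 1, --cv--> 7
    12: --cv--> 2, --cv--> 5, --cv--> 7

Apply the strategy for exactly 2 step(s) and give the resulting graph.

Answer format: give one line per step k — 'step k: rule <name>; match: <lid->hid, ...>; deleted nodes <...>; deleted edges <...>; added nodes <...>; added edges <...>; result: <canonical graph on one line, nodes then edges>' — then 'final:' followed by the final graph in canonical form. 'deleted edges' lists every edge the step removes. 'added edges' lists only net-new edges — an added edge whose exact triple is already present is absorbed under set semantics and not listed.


step 1: rule r1; match: 0->12, 1->2, 2->5, 3->7; deleted nodes 12; deleted edges (12,2,cv); (12,5,cv); (12,7,cv); added nodes 13, 14, 15, 16, 17, 18, 19; added edges (16,2,cv); (16,13,cv); (16,15,cv); (17,5,cv); (17,13,cv); (17,14,cv); (18,7,cv); (18,14,cv); (18,15,cv); (19,13,cv); (19,14,cv); (19,15,cv); result: nodes: 0:V, 1:V, 2:V, 5:V, 7:V, 8:T, 11:T, 13:V, 14:V, 15:V, 16:T, 17:T, 18:T, 19:T edges: (8,0,cv); (8,1,cv); (8,5,cv); (8,5,cvk); (11,0,cv); (11,1,cv); (11,1,cvk); (11,7,cv); (16,2,cv); (16,13,cv); (16,15,cv); (17,5,cv); (17,13,cv); (17,14,cv); (18,7,cv); (18,14,cv); (18,15,cv); (19,13,cv); (19,14,cv); (19,15,cv)
step 2: rule r1; match: 0->16, 1->2, 2->13, 3->15; deleted nodes 16; deleted edges (16,2,cv); (16,13,cv); (16,15,cv); added nodes 20, 21, 22, 23, 24, 25, 26; added edges (23,2,cv); (23,20,cv); (23,22,cv); (24,13,cv); (24,20,cv); (24,21,cv); (25,15,cv); (25,21,cv); (25,22,cv); (26,20,cv); (26,21,cv); (26,22,cv); result: nodes: 0:V, 1:V, 2:V, 5:V, 7:V, 8:T, 11:T, 13:V, 14:V, 15:V, 17:T, 18:T, 19:T, 20:V, 21:V, 22:V, 23:T, 24:T, 25:T, 26:T edges: (8,0,cv); (8,1,cv); (8,5,cv); (8,5,cvk); (11,0,cv); (11,1,cv); (11,1,cvk); (11,7,cv); (17,5,cv); (17,13,cv); (17,14,cv); (18,7,cv); (18,14,cv); (18,15,cv); (19,13,cv); (19,14,cv); (19,15,cv); (23,2,cv); (23,20,cv); (23,22,cv); (24,13,cv); (24,20,cv); (24,21,cv); (25,15,cv); (25,21,cv); (25,22,cv); (26,20,cv); (26,21,cv); (26,22,cv)
final:
nodes: 0:V, 1:V, 2:V, 5:V, 7:V, 8:T, 11:T, 13:V, 14:V, 15:V, 17:T, 18:T, 19:T, 20:V, 21:V, 22:V, 23:T, 24:T, 25:T, 26:T
edges: (8,0,cv); (8,1,cv); (8,5,cv); (8,5,cvk); (11,0,cv); (11,1,cv); (11,1,cvk); (11,7,cv); (17,5,cv); (17,13,cv); (17,14,cv); (18,7,cv); (18,14,cv); (18,15,cv); (19,13,cv); (19,14,cv); (19,15,cv); (23,2,cv); (23,20,cv); (23,22,cv); (24,13,cv); (24,20,cv); (24,21,cv); (25,15,cv); (25,21,cv); (25,22,cv); (26,20,cv); (26,21,cv); (26,22,cv)


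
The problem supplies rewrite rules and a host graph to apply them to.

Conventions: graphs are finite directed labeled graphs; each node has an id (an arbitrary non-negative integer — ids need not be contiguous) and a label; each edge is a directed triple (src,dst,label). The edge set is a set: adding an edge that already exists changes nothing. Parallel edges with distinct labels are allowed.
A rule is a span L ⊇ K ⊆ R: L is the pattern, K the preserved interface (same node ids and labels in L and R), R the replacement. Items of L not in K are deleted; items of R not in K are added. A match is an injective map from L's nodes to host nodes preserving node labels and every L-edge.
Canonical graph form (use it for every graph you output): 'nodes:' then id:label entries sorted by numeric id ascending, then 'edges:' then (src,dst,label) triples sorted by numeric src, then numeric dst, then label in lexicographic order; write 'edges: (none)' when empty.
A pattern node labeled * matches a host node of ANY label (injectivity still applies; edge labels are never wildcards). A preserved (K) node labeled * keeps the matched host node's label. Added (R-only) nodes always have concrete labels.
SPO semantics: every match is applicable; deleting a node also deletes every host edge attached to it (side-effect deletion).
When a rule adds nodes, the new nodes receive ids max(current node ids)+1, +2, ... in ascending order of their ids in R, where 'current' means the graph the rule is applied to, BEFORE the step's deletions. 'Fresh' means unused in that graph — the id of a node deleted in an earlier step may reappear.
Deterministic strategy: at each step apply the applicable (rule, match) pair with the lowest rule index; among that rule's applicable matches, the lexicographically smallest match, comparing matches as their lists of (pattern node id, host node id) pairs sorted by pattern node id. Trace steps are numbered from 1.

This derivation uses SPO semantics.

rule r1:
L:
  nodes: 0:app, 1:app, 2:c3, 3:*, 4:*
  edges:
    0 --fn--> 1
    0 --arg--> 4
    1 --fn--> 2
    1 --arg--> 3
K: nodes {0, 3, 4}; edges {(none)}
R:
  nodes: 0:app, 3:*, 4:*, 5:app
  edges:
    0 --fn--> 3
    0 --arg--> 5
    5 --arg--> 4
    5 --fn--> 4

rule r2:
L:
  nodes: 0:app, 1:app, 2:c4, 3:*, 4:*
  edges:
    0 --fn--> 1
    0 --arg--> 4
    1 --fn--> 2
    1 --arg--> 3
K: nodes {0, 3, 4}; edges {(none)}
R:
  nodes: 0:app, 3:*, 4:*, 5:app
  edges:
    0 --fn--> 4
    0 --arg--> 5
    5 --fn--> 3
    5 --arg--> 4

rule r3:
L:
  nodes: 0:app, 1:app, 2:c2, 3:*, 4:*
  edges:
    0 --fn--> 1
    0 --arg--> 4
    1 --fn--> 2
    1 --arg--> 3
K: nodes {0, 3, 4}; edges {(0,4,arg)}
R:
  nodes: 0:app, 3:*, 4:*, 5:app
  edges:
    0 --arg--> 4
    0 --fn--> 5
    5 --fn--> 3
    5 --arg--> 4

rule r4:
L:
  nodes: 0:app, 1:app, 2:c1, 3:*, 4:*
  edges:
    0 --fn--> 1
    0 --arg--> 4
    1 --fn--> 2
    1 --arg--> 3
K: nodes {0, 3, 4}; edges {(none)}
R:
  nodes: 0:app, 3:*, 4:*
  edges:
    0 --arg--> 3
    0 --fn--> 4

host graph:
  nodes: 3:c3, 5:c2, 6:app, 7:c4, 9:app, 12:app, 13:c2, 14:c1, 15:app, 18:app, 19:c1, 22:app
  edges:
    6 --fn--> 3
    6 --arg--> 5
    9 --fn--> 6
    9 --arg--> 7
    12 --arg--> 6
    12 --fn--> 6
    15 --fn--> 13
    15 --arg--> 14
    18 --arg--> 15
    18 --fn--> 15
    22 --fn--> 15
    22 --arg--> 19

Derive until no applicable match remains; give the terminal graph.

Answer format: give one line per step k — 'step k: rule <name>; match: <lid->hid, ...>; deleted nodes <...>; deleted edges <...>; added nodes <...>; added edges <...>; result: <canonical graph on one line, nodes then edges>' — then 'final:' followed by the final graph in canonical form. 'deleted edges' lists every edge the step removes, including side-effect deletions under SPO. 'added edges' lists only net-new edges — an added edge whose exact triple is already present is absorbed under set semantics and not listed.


step 1: rule r1; match: 0->9, 1->6, 2->3, 3->5, 4->7; deleted nodes 3, 6; deleted edges (6,3,fn); (6,5,arg); (9,6,fn); (9,7,arg); (12,6,arg); (12,6,fn); added nodes 23; added edges (9,5,fn); (9,23,arg); (23,7,arg); (23,7,fn); result: nodes: 5:c2, 7:c4, 9:app, 12:app, 13:c2, 14:c1, 15:app, 18:app, 19:c1, 22:app, 23:app edges: (9,5,fn); (9,23,arg); (15,13,fn); (15,14,arg); (18,15,arg); (18,15,fn); (22,15,fn); (22,19,arg); (23,7,arg); (23,7,fn)
step 2: rule r3; match: 0->22, 1->15, 2->13, 3->14, 4->19; deleted nodes 13, 15; deleted edges (15,13,fn); (15,14,arg); (18,15,arg); (18,15,fn); (22,15,fn); added nodes 24; added edges (22,24,fn); (24,14,fn); (24,19,arg); result: nodes: 5:c2, 7:c4, 9:app, 12:app, 14:c1, 18:app, 19:c1, 22:app, 23:app, 24:app edges: (9,5,fn); (9,23,arg); (22,19,arg); (22,24,fn); (23,7,arg); (23,7,fn); (24,14,fn); (24,19,arg)
final:
nodes: 5:c2, 7:c4, 9:app, 12:app, 14:c1, 18:app, 19:c1, 22:app, 23:app, 24:app
edges: (9,5,fn); (9,23,arg); (22,19,arg); (22,24,fn); (23,7,arg); (23,7,fn); (24,14,fn); (24,19,arg)


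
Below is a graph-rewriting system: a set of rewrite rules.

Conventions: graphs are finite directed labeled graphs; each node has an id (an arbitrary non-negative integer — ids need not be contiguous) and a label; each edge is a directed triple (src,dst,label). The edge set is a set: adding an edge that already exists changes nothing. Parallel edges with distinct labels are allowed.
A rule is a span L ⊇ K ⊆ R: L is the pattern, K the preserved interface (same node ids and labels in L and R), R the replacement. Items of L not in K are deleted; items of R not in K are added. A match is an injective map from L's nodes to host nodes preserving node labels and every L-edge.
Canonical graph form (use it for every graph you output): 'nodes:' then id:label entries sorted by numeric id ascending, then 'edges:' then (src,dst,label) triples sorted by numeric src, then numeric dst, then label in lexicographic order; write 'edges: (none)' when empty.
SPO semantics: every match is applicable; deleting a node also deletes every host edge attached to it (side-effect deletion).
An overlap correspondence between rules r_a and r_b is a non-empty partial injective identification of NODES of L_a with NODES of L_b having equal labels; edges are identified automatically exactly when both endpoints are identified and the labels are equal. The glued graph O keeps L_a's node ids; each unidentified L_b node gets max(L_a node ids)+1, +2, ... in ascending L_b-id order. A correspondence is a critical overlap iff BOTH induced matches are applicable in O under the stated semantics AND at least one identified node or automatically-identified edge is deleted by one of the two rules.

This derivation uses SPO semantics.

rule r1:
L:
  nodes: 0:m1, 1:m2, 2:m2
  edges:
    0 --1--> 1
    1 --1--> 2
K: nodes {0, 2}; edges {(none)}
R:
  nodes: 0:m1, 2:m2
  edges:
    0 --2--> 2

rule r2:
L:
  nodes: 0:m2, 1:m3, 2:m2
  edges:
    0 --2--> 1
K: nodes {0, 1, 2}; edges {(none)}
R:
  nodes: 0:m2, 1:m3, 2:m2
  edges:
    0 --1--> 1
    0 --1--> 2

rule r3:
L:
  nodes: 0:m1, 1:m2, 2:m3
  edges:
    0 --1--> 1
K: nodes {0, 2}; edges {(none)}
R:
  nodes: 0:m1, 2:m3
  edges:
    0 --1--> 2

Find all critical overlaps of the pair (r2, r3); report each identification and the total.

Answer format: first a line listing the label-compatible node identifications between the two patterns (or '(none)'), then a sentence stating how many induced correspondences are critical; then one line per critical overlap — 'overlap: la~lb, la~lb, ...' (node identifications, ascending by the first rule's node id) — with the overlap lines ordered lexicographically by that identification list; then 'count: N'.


label-compatible node identifications between L(r2) and L(r3): 0~1, 1~2, 2~1
4 of the induced correspondences are critical overlaps of r2 and r3.
overlap: 0~1
overlap: 0~1, 1~2
overlap: 1~2, 2~1
overlap: 2~1
count: 4


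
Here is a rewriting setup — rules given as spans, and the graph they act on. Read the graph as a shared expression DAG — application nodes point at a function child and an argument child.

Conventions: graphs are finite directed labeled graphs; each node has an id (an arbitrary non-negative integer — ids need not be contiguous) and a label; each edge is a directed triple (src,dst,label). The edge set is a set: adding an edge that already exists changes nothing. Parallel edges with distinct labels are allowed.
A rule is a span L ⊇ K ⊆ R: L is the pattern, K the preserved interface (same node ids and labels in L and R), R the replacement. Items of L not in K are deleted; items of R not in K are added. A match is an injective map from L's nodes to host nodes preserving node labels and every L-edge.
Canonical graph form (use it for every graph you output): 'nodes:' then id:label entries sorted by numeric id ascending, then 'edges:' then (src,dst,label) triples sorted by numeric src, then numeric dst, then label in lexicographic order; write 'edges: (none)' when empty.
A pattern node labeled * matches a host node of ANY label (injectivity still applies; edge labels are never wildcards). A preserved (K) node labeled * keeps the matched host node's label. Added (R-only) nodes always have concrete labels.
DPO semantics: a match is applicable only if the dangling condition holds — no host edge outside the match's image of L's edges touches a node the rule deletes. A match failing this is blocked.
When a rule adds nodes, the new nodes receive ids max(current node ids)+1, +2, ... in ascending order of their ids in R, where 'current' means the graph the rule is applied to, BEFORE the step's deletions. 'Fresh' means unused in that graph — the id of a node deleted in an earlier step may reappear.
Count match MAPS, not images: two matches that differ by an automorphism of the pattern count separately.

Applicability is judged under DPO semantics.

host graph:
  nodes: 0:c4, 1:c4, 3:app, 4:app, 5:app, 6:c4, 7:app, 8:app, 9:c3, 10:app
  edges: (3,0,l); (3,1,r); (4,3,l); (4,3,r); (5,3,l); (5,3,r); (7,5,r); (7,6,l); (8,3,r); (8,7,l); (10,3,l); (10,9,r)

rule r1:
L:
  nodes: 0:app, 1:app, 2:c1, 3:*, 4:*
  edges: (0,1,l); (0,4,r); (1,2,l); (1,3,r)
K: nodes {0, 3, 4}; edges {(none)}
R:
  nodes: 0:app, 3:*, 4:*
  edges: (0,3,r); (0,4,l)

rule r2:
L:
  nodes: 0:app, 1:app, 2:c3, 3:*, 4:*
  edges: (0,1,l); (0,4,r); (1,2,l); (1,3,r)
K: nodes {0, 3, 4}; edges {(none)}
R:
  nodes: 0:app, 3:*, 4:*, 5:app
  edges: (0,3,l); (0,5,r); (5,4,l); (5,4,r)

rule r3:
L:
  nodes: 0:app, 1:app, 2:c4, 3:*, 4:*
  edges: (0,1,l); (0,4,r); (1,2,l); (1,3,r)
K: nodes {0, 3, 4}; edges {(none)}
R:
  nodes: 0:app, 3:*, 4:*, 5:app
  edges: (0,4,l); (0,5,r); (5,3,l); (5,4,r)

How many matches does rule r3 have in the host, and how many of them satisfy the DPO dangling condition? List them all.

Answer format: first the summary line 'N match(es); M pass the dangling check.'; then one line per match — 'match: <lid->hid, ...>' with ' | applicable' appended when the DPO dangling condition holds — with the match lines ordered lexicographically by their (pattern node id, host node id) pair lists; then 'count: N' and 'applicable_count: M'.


2 match(es); 1 pass the dangling check.
match: 0->8, 1->7, 2->6, 3->5, 4->3 | applicable
match: 0->10, 1->3, 2->0, 3->1, 4->9
count: 2
applicable_count: 1


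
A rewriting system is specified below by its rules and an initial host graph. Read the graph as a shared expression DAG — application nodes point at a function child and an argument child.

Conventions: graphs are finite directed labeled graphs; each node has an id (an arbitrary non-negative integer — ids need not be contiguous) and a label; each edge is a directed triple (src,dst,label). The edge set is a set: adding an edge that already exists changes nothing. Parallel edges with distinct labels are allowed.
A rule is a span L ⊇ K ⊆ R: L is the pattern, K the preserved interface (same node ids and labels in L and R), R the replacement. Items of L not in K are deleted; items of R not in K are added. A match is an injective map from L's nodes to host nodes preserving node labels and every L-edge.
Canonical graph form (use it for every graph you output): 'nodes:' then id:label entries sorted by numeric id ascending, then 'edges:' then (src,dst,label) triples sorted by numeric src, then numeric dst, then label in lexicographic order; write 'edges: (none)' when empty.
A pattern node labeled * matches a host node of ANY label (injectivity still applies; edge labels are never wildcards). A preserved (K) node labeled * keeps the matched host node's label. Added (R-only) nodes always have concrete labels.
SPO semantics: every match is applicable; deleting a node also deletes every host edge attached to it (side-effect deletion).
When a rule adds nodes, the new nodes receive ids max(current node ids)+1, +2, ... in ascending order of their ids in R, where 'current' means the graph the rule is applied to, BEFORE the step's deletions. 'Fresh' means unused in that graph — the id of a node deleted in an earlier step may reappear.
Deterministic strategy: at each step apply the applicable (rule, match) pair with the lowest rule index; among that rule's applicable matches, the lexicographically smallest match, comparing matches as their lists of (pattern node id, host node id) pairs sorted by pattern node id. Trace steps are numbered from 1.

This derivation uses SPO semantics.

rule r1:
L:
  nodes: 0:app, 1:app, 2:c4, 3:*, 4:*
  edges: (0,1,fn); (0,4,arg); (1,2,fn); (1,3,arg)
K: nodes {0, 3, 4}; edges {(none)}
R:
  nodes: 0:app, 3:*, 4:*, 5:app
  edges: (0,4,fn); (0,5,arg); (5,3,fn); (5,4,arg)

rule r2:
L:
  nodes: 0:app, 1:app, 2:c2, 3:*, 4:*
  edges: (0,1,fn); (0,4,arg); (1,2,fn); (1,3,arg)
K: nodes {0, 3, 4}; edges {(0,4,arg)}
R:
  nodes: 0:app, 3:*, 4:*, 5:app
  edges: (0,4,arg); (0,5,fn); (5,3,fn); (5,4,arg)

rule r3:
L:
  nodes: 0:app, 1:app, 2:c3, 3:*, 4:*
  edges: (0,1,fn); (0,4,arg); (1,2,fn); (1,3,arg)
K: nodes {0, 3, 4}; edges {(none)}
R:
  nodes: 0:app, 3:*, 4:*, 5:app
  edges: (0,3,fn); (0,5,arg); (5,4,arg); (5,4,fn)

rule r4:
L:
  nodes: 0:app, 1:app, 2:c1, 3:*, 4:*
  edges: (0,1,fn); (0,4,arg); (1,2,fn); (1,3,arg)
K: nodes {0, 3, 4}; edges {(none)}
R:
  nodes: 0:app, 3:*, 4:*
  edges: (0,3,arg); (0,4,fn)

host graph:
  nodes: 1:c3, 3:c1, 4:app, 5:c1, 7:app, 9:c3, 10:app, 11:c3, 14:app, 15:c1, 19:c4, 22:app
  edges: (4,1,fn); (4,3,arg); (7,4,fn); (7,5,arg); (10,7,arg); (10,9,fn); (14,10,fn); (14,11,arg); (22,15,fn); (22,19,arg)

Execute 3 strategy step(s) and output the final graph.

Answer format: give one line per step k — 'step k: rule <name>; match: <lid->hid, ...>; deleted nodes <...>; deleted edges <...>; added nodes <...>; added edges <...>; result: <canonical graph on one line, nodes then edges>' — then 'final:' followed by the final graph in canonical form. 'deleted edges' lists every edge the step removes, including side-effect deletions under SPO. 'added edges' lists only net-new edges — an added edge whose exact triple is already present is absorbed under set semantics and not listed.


step 1: rule r3; match: 0->7, 1->4, 2->1, 3->3, 4->5; deleted nodes 1, 4; deleted edges (4,1,fn); (4,3,arg); (7,4,fn); (7,5,arg); added nodes 23; added edges (7,3,fn); (7,23,arg); (23,5,arg); (23,5,fn); result: nodes: 3:c1, 5:c1, 7:app, 9:c3, 10:app, 11:c3, 14:app, 15:c1, 19:c4, 22:app, 23:app edges: (7,3,fn); (7,23,arg); (10,7,arg); (10,9,fn); (14,10,fn); (14,11,arg); (22,15,fn); (22,19,arg); (23,5,arg); (23,5,fn)
step 2: rule r3; match: 0->14, 1->10, 2->9, 3->7, 4->11; deleted nodes 9, 10; deleted edges (10,7,arg); (10,9,fn); (14,10,fn); (14,11,arg); added nodes 24; added edges (14,7,fn); (14,24,arg); (24,11,arg); (24,11,fn); result: nodes: 3:c1, 5:c1, 7:app, 11:c3, 14:app, 15:c1, 19:c4, 22:app, 23:app, 24:app edges: (7,3,fn); (7,23,arg); (14,7,fn); (14,24,arg); (22,15,fn); (22,19,arg); (23,5,arg); (23,5,fn); (24,11,arg); (24,11,fn)
step 3: rule r4; match: 0->14, 1->7, 2->3, 3->23, 4->24; deleted nodes 3, 7; deleted edges (7,3,fn); (7,23,arg); (14,7,fn); (14,24,arg); added nodes (none); added edges (14,23,arg); (14,24,fn); result: nodes: 5:c1, 11:c3, 14:app, 15:c1, 19:c4, 22:app, 23:app, 24:app edges: (14,23,arg); (14,24,fn); (22,15,fn); (22,19,arg); (23,5,arg); (23,5,fn); (24,11,arg); (24,11,fn)
final:
nodes: 5:c1, 11:c3, 14:app, 15:c1, 19:c4, 22:app, 23:app, 24:app
edges: (14,23,arg); (14,24,fn); (22,15,fn); (22,19,arg); (23,5,arg); (23,5,fn); (24,11,arg); (24,11,fn)


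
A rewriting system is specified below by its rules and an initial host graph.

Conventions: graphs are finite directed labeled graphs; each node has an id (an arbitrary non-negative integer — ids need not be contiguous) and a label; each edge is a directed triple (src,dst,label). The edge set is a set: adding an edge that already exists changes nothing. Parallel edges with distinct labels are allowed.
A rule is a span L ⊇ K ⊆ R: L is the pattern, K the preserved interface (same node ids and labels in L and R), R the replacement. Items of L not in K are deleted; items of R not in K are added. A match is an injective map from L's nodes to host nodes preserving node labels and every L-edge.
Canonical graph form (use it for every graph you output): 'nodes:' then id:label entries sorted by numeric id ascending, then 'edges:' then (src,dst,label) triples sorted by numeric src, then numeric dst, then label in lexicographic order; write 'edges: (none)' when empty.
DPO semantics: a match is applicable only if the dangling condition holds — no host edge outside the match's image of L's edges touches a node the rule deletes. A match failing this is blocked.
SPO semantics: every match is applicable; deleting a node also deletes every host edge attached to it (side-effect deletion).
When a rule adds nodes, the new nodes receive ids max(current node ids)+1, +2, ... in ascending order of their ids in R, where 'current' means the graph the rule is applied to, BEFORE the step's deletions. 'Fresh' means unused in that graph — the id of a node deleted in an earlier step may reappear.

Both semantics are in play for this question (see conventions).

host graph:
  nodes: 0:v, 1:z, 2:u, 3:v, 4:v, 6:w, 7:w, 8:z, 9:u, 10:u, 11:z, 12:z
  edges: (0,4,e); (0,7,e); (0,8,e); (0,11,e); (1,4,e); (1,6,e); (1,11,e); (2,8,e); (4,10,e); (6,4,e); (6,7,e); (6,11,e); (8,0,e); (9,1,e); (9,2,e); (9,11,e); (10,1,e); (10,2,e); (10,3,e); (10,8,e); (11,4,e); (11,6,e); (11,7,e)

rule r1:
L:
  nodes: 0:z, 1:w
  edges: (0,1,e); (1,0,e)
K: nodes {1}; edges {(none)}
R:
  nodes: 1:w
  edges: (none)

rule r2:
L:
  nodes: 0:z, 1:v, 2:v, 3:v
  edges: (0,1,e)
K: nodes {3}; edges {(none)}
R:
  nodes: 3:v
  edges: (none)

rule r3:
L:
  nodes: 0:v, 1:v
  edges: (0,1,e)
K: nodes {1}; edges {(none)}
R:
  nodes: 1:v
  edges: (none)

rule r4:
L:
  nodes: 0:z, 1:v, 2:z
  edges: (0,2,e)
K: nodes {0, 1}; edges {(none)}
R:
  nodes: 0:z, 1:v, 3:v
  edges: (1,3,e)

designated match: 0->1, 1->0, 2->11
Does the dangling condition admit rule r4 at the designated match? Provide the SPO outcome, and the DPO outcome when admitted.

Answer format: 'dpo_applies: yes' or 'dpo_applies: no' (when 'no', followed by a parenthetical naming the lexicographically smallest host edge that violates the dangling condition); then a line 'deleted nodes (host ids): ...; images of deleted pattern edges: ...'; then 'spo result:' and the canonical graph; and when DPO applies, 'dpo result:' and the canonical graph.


dpo_applies: no
(the rule deletes node 11, which keeps host edge (0,11,e) outside the match image — the dangling condition fails, DPO blocks; SPO proceeds and side-deletes such edges)
deleted nodes (host ids): 11; images of deleted pattern edges: (1,11,e)
spo result:
nodes: 0:v, 1:z, 2:u, 3:v, 4:v, 6:w, 7:w, 8:z, 9:u, 10:u, 12:z, 13:v
edges: (0,4,e); (0,7,e); (0,8,e); (0,13,e); (1,4,e); (1,6,e); (2,8,e); (4,10,e); (6,4,e); (6,7,e); (8,0,e); (9,1,e); (9,2,e); (10,1,e); (10,2,e); (10,3,e); (10,8,e)


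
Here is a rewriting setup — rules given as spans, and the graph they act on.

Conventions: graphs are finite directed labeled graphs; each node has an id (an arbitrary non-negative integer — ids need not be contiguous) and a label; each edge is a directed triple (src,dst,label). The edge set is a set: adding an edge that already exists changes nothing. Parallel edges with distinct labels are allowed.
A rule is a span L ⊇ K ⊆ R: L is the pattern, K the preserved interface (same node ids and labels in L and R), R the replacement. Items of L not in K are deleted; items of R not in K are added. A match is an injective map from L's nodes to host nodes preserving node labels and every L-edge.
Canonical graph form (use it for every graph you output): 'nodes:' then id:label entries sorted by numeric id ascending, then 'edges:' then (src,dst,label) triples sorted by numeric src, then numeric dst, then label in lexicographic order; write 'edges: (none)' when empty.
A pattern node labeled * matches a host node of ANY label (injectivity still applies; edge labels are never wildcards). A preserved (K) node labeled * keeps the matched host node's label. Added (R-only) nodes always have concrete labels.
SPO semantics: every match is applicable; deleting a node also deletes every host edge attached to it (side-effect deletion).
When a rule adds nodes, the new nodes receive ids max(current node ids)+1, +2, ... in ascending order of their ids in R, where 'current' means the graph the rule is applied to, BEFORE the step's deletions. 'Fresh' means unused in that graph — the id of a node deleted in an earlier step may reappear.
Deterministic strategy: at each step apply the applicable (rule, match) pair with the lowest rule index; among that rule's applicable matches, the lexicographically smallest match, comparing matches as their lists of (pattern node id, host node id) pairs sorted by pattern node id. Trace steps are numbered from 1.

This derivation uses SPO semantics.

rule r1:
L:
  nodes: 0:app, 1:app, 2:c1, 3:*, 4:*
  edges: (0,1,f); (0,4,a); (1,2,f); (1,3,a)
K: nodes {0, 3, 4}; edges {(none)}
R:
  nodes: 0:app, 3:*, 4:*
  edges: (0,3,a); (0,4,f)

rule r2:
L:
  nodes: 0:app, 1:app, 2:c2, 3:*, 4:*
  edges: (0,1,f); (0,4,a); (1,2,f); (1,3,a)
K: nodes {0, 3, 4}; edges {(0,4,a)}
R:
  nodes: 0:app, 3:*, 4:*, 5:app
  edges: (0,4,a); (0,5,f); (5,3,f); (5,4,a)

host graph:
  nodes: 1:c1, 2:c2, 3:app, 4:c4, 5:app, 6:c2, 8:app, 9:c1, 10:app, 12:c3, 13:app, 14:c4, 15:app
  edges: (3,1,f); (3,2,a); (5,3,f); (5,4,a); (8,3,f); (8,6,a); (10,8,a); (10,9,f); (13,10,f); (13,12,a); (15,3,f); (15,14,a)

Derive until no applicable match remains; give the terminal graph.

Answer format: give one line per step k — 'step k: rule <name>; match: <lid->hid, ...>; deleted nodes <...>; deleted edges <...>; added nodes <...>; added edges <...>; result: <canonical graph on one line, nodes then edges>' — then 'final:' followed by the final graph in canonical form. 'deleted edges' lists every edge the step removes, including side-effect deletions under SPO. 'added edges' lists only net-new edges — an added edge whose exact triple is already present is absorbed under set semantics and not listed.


step 1: rule r1; match: 0->5, 1->3, 2->1, 3->2, 4->4; deleted nodes 1, 3; deleted edges (3,1,f); (3,2,a); (5,3,f); (5,4,a); (8,3,f); (15,3,f); added nodes (none); added edges (5,2,a); (5,4,f); result: nodes: 2:c2, 4:c4, 5:app, 6:c2, 8:app, 9:c1, 10:app, 12:c3, 13:app, 14:c4, 15:app edges: (5,2,a); (5,4,f); (8,6,a); (10,8,a); (10,9,f); (13,10,f); (13,12,a); (15,14,a)
step 2: rule r1; match: 0->13, 1->10, 2->9, 3->8, 4->12; deleted nodes 9, 10; deleted edges (10,8,a); (10,9,f); (13,10,f); (13,12,a); added nodes (none); added edges (13,8,a); (13,12,f); result: nodes: 2:c2, 4:c4, 5:app, 6:c2, 8:app, 12:c3, 13:app, 14:c4, 15:app edges: (5,2,a); (5,4,f); (8,6,a); (13,8,a); (13,12,f); (15,14,a)
final:
nodes: 2:c2, 4:c4, 5:app, 6:c2, 8:app, 12:c3, 13:app, 14:c4, 15:app
edges: (5,2,a); (5,4,f); (8,6,a); (13,8,a); (13,12,f); (15,14,a)


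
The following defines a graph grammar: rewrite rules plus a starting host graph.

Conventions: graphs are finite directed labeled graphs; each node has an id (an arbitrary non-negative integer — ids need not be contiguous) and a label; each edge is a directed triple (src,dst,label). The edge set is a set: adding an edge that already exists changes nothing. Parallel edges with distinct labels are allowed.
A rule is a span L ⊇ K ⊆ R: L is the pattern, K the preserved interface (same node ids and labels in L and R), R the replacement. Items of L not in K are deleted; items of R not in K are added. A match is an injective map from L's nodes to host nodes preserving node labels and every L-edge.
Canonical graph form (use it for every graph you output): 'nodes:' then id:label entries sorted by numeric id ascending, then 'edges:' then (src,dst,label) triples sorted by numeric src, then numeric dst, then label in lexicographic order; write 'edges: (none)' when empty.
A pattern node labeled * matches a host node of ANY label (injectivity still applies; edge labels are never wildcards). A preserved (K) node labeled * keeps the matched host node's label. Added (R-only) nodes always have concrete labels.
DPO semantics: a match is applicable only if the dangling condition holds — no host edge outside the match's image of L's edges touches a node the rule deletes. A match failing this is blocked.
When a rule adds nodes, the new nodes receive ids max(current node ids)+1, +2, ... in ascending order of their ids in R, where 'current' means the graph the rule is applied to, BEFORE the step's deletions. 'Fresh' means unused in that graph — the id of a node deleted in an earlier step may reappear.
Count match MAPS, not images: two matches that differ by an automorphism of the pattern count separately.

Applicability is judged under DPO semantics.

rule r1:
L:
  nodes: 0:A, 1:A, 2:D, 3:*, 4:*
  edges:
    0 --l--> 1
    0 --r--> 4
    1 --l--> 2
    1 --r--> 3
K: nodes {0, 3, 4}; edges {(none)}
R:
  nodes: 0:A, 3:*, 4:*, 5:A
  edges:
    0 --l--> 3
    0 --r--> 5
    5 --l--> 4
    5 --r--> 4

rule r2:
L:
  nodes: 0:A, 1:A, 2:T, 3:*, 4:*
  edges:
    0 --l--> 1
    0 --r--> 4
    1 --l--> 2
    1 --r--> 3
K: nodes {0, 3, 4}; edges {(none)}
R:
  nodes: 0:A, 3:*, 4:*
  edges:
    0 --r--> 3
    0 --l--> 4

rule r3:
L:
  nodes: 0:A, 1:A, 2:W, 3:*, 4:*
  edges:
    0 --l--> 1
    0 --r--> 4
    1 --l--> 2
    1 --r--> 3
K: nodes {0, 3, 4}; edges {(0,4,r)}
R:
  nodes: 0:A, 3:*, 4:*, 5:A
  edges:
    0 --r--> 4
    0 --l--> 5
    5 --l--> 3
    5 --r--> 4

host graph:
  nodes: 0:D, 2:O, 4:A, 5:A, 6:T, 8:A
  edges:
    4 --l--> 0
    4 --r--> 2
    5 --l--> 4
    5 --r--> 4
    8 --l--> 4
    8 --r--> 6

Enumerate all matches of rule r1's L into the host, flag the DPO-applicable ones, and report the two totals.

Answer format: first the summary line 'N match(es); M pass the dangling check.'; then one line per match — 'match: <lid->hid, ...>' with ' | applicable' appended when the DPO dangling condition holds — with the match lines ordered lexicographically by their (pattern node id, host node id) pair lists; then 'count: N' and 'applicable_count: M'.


1 match(es); 0 pass the dangling check.
match: 0->8, 1->4, 2->0, 3->2, 4->6
count: 1
applicable_count: 0


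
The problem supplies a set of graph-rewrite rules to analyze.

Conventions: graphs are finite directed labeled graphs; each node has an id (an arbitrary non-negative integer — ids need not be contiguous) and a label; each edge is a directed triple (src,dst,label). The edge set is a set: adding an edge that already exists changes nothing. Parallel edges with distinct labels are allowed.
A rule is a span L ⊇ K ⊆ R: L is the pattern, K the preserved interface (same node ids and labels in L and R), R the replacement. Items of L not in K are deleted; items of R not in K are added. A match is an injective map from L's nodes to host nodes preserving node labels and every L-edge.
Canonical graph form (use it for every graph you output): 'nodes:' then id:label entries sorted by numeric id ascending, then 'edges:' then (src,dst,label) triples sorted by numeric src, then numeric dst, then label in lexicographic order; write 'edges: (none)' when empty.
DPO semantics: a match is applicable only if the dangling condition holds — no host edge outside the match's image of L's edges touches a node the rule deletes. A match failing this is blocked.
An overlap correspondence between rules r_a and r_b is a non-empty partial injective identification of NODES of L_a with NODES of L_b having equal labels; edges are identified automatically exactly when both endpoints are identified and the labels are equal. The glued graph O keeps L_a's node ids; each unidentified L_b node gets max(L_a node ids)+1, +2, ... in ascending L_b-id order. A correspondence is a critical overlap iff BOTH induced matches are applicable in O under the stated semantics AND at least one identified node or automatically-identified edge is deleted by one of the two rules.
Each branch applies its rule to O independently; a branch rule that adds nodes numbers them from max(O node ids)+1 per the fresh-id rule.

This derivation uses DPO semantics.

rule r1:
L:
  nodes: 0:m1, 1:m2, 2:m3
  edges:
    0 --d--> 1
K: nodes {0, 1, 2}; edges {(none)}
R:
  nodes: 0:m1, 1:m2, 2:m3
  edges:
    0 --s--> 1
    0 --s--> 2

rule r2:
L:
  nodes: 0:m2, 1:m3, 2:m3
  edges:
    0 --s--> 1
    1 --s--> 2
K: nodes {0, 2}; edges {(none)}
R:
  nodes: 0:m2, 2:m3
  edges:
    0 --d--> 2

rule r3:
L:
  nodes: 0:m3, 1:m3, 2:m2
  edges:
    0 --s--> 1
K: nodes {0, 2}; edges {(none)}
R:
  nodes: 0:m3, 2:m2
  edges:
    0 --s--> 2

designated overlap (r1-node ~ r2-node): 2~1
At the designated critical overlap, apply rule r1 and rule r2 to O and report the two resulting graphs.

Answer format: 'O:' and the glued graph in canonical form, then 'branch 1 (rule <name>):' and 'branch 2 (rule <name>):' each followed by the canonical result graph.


O:
nodes: 0:m1, 1:m2, 2:m3, 3:m2, 4:m3
edges: (0,1,d); (2,4,s); (3,2,s)
branch 1 (rule r1):
nodes: 0:m1, 1:m2, 2:m3, 3:m2, 4:m3
edges: (0,1,s); (0,2,s); (2,4,s); (3,2,s)
branch 2 (rule r2):
nodes: 0:m1, 1:m2, 3:m2, 4:m3
edges: (0,1,d); (3,4,d)


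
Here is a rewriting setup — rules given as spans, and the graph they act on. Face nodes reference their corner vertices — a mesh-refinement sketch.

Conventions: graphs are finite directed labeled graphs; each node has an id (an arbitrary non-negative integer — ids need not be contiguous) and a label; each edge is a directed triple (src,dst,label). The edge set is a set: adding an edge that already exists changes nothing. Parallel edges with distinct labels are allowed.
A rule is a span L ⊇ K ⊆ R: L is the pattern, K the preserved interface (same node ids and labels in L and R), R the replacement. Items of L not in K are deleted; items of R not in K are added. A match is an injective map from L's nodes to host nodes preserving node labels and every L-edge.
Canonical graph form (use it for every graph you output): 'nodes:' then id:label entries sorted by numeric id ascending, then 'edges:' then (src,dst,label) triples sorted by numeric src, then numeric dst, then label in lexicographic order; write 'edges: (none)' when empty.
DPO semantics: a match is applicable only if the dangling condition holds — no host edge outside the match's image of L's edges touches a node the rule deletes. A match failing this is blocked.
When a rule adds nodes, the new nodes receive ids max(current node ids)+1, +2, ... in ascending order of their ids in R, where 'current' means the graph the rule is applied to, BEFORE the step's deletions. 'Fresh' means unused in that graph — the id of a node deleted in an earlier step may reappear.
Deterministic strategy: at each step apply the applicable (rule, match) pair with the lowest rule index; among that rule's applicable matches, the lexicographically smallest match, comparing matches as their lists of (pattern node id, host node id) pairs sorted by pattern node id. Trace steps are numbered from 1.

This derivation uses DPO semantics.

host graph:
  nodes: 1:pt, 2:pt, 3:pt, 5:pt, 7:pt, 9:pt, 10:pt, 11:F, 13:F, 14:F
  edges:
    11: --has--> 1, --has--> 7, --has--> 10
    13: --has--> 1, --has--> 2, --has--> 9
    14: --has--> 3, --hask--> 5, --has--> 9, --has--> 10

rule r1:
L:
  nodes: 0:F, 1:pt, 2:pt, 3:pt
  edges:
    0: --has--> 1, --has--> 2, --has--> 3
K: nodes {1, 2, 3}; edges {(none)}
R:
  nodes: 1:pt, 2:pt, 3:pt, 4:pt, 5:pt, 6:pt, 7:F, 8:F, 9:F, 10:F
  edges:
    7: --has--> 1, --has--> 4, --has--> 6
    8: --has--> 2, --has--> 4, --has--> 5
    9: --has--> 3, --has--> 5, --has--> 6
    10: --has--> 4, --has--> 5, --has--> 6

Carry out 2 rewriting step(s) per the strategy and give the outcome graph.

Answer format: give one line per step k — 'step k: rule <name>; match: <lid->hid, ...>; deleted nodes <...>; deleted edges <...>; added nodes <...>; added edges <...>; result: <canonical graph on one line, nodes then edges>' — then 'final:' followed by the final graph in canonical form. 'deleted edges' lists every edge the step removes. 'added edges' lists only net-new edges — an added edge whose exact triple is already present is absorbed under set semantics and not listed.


step 1: rule r1; match: 0->11, 1->1, 2->7, 3->10; deleted nodes 11; deleted edges (11,1,has); (11,7,has); (11,10,has); added nodes 15, 16, 17, 18, 19, 20, 21; added edges (18,1,has); (18,15,has); (18,17,has); (19,7,has); (19,15,has); (19,16,has); (20,10,has); (20,16,has); (20,17,has); (21,15,has); (21,16,has); (21,17,has); result: nodes: 1:pt, 2:pt, 3:pt, 5:pt, 7:pt, 9:pt, 10:pt, 13:F, 14:F, 15:pt, 16:pt, 17:pt, 18:F, 19:F, 20:F, 21:F edges: (13,1,has); (13,2,has); (13,9,has); (14,3,has); (14,5,hask); (14,9,has); (14,10,has); (18,1,has); (18,15,has); (18,17,has); (19,7,has); (19,15,has); (19,16,has); (20,10,has); (20,16,has); (20,17,has); (21,15,has); (21,16,has); (21,17,has)
step 2: rule r1; match: 0->13, 1->1, 2->2, 3->9; deleted nodes 13; deleted edges (13,1,has); (13,2,has); (13,9,has); added nodes 22, 23, 24, 25, 26, 27, 28; added edges (25,1,has); (25,22,has); (25,24,has); (26,2,has); (26,22,has); (26,23,has); (27,9,has); (27,23,has); (27,24,has); (28,22,has); (28,23,has); (28,24,has); result: nodes: 1:pt, 2:pt, 3:pt, 5:pt, 7:pt, 9:pt, 10:pt, 14:F, 15:pt, 16:pt, 17:pt, 18:F, 19:F, 20:F, 21:F, 22:pt, 23:pt, 24:pt, 25:F, 26:F, 27:F, 28:F edges: (14,3,has); (14,5,hask); (14,9,has); (14,10,has); (18,1,has); (18,15,has); (18,17,has); (19,7,has); (19,15,has); (19,16,has); (20,10,has); (20,16,has); (20,17,has); (21,15,has); (21,16,has); (21,17,has); (25,1,has); (25,22,has); (25,24,has); (26,2,has); (26,22,has); (26,23,has); (27,9,has); (27,23,has); (27,24,has); (28,22,has); (28,23,has); (28,24,has)
final:
nodes: 1:pt, 2:pt, 3:pt, 5:pt, 7:pt, 9:pt, 10:pt, 14:F, 15:pt, 16:pt, 17:pt, 18:F, 19:F, 20:F, 21:F, 22:pt, 23:pt, 24:pt, 25:F, 26:F, 27:F, 28:F
edges: (14,3,has); (14,5,hask); (14,9,has); (14,10,has); (18,1,has); (18,15,has); (18,17,has); (19,7,has); (19,15,has); (19,16,has); (20,10,has); (20,16,has); (20,17,has); (21,15,has); (21,16,has); (21,17,has); (25,1,has); (25,22,has); (25,24,has); (26,2,has); (26,22,has); (26,23,has); (27,9,has); (27,23,has); (27,24,has); (28,22,has); (28,23,has); (28,24,has)


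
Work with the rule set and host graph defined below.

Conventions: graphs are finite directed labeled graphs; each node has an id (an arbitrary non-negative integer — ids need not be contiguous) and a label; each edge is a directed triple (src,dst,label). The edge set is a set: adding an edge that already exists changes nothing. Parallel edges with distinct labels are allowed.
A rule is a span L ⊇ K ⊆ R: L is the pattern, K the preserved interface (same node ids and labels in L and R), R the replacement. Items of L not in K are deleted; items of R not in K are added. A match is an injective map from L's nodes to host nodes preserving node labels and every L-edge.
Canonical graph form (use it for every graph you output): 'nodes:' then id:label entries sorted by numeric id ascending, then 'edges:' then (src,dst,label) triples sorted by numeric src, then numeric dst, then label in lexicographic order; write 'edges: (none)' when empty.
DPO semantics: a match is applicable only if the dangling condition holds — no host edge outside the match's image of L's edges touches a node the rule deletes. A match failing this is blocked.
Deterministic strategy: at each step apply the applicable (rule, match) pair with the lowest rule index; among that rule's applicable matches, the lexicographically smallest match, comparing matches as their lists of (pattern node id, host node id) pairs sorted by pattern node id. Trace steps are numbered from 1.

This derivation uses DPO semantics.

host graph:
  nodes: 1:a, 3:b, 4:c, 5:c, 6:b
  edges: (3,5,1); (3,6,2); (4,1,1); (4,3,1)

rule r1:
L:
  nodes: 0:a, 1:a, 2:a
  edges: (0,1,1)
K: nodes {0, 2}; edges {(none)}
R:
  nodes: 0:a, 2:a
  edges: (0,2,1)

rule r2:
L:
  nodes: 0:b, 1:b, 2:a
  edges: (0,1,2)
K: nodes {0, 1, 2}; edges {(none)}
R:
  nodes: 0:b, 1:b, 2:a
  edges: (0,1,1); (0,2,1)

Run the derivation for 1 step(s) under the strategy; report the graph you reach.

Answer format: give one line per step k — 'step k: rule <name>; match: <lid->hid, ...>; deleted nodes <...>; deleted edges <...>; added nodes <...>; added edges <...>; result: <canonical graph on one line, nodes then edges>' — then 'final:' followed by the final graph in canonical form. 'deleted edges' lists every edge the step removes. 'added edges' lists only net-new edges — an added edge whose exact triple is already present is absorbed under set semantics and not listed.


step 1: rule r2; match: 0->3, 1->6, 2->1; deleted nodes (none); deleted edges (3,6,2); added nodes (none); added edges (3,1,1); (3,6,1); result: nodes: 1:a, 3:b, 4:c, 5:c, 6:b edges: (3,1,1); (3,5,1); (3,6,1); (4,1,1); (4,3,1)
final:
nodes: 1:a, 3:b, 4:c, 5:c, 6:b
edges: (3,1,1); (3,5,1); (3,6,1); (4,1,1); (4,3,1)
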